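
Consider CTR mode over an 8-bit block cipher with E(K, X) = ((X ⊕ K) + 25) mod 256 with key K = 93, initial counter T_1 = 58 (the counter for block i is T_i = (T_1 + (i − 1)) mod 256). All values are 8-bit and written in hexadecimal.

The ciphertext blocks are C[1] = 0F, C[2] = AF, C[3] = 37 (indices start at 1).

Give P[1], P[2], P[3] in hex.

CTR decryption: S_i = E(K, T_i) where T_i is the counter for block i; P_i = C_i ⊕ S_i.
P[1]: T = 58, S = E(K, T) = F0; 0F ⊕ F0 = FF.
P[2]: T = 59, S = E(K, T) = EF; AF ⊕ EF = 40.
P[3]: T = 5A, S = E(K, T) = EE; 37 ⊕ EE = D9.

P[1] = FF, P[2] = 40, P[3] = D9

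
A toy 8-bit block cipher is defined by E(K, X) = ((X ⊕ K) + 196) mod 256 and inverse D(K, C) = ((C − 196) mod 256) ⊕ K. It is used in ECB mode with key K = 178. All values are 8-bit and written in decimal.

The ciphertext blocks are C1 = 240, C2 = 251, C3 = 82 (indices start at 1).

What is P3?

P3 = 60

ECB decryption: P_i = D(K, C_i).
P3: D(K, 82) = 60.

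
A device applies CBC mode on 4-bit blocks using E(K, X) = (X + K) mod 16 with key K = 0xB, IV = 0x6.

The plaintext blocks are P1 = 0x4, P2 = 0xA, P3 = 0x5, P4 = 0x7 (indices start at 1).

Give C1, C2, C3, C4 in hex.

C1 = 0xD, C2 = 0x2, C3 = 0x2, C4 = 0x0

CBC encryption: C_i = E(K, P_i ⊕ C_{i−1}), with C_{0} = IV.
C1: P1 ⊕ 0x6 = 0x2; E(K, 0x2) = 0xD.
C2: P2 ⊕ 0xD = 0x7; E(K, 0x7) = 0x2.
C3: P3 ⊕ 0x2 = 0x7; E(K, 0x7) = 0x2.
C4: P4 ⊕ 0x2 = 0x5; E(K, 0x5) = 0x0.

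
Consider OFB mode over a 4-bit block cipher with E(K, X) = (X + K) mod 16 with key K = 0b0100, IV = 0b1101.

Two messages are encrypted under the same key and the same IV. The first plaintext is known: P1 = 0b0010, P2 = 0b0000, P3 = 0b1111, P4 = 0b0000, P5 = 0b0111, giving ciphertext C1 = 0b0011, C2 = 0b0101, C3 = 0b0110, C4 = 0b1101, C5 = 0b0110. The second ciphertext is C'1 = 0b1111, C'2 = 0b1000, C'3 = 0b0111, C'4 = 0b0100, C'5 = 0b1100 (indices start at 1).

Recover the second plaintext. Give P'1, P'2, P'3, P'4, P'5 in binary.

P'1 = 0b1110, P'2 = 0b1101, P'3 = 0b1110, P'4 = 0b1001, P'5 = 0b1101

In OFB with a reused IV, both messages share the same keystream S_i, so C_i ⊕ C'_i = P_i ⊕ P'_i and thus P'_i = P_i ⊕ C_i ⊕ C'_i.
P'1: 0b0010 ⊕ 0b0011 ⊕ 0b1111 = 0b1110.
P'2: 0b0000 ⊕ 0b0101 ⊕ 0b1000 = 0b1101.
P'3: 0b1111 ⊕ 0b0110 ⊕ 0b0111 = 0b1110.
P'4: 0b0000 ⊕ 0b1101 ⊕ 0b0100 = 0b1001.
P'5: 0b0111 ⊕ 0b0110 ⊕ 0b1100 = 0b1101.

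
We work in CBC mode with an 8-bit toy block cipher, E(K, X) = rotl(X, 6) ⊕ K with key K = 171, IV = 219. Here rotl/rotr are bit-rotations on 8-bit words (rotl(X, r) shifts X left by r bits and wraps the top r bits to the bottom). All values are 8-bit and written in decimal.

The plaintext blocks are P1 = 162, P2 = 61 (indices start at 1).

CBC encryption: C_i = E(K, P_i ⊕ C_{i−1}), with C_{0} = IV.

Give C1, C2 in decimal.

C1: P1 ⊕ 219 = 121; E(K, 121) = 245.
C2: P2 ⊕ 245 = 200; E(K, 200) = 153.

C1 = 245, C2 = 153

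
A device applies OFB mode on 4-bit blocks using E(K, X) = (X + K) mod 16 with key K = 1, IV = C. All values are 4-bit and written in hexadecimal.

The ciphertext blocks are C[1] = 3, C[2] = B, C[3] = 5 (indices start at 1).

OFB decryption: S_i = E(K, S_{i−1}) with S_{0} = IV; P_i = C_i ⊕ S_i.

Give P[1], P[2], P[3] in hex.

P[1]: S = E(K, C) = D; 3 ⊕ D = E.
P[2]: S = E(K, D) = E; B ⊕ E = 5.
P[3]: S = E(K, E) = F; 5 ⊕ F = A.

P[1] = E, P[2] = 5, P[3] = A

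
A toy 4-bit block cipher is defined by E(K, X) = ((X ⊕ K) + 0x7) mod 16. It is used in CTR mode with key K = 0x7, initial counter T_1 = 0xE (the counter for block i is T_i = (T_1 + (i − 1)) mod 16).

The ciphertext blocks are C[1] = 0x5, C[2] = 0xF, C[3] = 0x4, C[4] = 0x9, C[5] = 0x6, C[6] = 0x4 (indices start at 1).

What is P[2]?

CTR decryption: S_i = E(K, T_i) where T_i is the counter for block i; P_i = C_i ⊕ S_i.
P[2]: T = 0xF, S = E(K, T) = 0xF; 0xF ⊕ 0xF = 0x0.

P[2] = 0x0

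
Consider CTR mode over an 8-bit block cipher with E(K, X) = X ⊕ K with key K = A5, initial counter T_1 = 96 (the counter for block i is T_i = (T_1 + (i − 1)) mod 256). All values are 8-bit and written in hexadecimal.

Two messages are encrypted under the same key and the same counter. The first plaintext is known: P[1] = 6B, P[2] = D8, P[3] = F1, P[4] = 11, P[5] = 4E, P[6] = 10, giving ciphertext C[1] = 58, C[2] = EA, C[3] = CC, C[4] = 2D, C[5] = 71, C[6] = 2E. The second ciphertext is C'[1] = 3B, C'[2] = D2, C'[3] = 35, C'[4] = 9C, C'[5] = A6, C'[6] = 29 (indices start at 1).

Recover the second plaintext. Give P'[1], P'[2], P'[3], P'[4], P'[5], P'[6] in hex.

P'[1] = 08, P'[2] = E0, P'[3] = 08, P'[4] = A0, P'[5] = 99, P'[6] = 17

In CTR with a reused counter, both messages share the same keystream S_i, so C_i ⊕ C'_i = P_i ⊕ P'_i and thus P'_i = P_i ⊕ C_i ⊕ C'_i.
P'[1]: 6B ⊕ 58 ⊕ 3B = 08.
P'[2]: D8 ⊕ EA ⊕ D2 = E0.
P'[3]: F1 ⊕ CC ⊕ 35 = 08.
P'[4]: 11 ⊕ 2D ⊕ 9C = A0.
P'[5]: 4E ⊕ 71 ⊕ A6 = 99.
P'[6]: 10 ⊕ 2E ⊕ 29 = 17.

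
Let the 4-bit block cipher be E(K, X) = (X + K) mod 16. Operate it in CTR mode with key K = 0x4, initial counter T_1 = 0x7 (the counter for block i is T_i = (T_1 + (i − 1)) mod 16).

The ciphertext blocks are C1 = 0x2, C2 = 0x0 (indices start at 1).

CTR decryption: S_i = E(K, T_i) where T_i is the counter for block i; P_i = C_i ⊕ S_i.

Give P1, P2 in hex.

P1 = 0x9, P2 = 0xC

P1: T = 0x7, S = E(K, T) = 0xB; 0x2 ⊕ 0xB = 0x9.
P2: T = 0x8, S = E(K, T) = 0xC; 0x0 ⊕ 0xC = 0xC.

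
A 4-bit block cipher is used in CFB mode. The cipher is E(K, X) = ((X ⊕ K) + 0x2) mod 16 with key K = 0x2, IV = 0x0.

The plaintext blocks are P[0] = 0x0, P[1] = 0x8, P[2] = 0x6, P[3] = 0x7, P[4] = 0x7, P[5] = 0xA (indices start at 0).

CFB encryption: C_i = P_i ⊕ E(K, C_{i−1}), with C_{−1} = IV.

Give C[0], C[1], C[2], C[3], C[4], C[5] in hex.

C[0] = 0x4, C[1] = 0x0, C[2] = 0x2, C[3] = 0x5, C[4] = 0xE, C[5] = 0x4

C[0]: E(K, 0x0) = 0x4; 0x0 ⊕ 0x4 = 0x4.
C[1]: E(K, 0x4) = 0x8; 0x8 ⊕ 0x8 = 0x0.
C[2]: E(K, 0x0) = 0x4; 0x6 ⊕ 0x4 = 0x2.
C[3]: E(K, 0x2) = 0x2; 0x7 ⊕ 0x2 = 0x5.
C[4]: E(K, 0x5) = 0x9; 0x7 ⊕ 0x9 = 0xE.
C[5]: E(K, 0xE) = 0xE; 0xA ⊕ 0xE = 0x4.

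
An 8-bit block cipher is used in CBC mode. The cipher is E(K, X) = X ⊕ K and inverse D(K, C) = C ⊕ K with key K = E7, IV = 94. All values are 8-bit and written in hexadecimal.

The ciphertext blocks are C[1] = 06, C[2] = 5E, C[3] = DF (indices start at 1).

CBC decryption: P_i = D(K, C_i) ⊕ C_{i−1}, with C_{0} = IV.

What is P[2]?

P[2] = BF

P[2]: D(K, 5E) = B9; B9 ⊕ 06 = BF.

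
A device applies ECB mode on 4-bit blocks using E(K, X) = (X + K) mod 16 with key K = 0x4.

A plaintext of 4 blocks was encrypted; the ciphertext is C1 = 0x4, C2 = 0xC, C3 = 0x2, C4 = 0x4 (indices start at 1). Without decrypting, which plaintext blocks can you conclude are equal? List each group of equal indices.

P1 = P4

ECB encrypts each block independently with the same key, so equal ciphertext blocks imply equal plaintext blocks.
C1 = C4 = 0x4, so P1 = P4.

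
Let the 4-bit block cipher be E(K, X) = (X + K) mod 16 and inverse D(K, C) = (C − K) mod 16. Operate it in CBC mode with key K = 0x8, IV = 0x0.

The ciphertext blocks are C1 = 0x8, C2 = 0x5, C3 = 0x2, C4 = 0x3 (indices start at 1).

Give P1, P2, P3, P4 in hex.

P1 = 0x0, P2 = 0x5, P3 = 0xF, P4 = 0x9

CBC decryption: P_i = D(K, C_i) ⊕ C_{i−1}, with C_{0} = IV.
P1: D(K, 0x8) = 0x0; 0x0 ⊕ 0x0 = 0x0.
P2: D(K, 0x5) = 0xD; 0xD ⊕ 0x8 = 0x5.
P3: D(K, 0x2) = 0xA; 0xA ⊕ 0x5 = 0xF.
P4: D(K, 0x3) = 0xB; 0xB ⊕ 0x2 = 0x9.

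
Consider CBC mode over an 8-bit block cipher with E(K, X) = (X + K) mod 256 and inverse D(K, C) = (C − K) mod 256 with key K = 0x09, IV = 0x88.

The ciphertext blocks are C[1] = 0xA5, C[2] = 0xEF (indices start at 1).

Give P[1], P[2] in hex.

CBC decryption: P_i = D(K, C_i) ⊕ C_{i−1}, with C_{0} = IV.
P[1]: D(K, 0xA5) = 0x9C; 0x9C ⊕ 0x88 = 0x14.
P[2]: D(K, 0xEF) = 0xE6; 0xE6 ⊕ 0xA5 = 0x43.

P[1] = 0x14, P[2] = 0x43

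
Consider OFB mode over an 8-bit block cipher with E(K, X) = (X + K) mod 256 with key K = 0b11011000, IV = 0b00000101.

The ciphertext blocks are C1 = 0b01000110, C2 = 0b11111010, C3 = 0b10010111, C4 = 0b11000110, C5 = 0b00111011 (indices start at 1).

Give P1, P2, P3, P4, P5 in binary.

P1 = 0b10011011, P2 = 0b01001111, P3 = 0b00011010, P4 = 0b10100011, P5 = 0b00000110

OFB decryption: S_i = E(K, S_{i−1}) with S_{0} = IV; P_i = C_i ⊕ S_i.
P1: S = E(K, 0b00000101) = 0b11011101; 0b01000110 ⊕ 0b11011101 = 0b10011011.
P2: S = E(K, 0b11011101) = 0b10110101; 0b11111010 ⊕ 0b10110101 = 0b01001111.
P3: S = E(K, 0b10110101) = 0b10001101; 0b10010111 ⊕ 0b10001101 = 0b00011010.
P4: S = E(K, 0b10001101) = 0b01100101; 0b11000110 ⊕ 0b01100101 = 0b10100011.
P5: S = E(K, 0b01100101) = 0b00111101; 0b00111011 ⊕ 0b00111101 = 0b00000110.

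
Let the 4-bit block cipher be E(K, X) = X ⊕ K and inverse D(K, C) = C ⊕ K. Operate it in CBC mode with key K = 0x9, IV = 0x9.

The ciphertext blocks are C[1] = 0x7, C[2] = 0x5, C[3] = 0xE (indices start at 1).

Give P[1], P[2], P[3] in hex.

CBC decryption: P_i = D(K, C_i) ⊕ C_{i−1}, with C_{0} = IV.
P[1]: D(K, 0x7) = 0xE; 0xE ⊕ 0x9 = 0x7.
P[2]: D(K, 0x5) = 0xC; 0xC ⊕ 0x7 = 0xB.
P[3]: D(K, 0xE) = 0x7; 0x7 ⊕ 0x5 = 0x2.

P[1] = 0x7, P[2] = 0xB, P[3] = 0x2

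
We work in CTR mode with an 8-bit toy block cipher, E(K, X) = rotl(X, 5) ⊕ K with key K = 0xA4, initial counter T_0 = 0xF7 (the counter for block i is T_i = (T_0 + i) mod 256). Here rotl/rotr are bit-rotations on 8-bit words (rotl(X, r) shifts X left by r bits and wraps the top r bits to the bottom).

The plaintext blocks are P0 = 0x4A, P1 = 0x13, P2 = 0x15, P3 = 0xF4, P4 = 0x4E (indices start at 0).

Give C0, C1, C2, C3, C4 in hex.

C0 = 0x10, C1 = 0xA8, C2 = 0x8E, C3 = 0x0F, C4 = 0x95

CTR encryption: S_i = E(K, T_i) where T_i is the counter for block i; C_i = P_i ⊕ S_i.
C0: T = 0xF7, S = E(K, T) = 0x5A; 0x4A ⊕ 0x5A = 0x10.
C1: T = 0xF8, S = E(K, T) = 0xBB; 0x13 ⊕ 0xBB = 0xA8.
C2: T = 0xF9, S = E(K, T) = 0x9B; 0x15 ⊕ 0x9B = 0x8E.
C3: T = 0xFA, S = E(K, T) = 0xFB; 0xF4 ⊕ 0xFB = 0x0F.
C4: T = 0xFB, S = E(K, T) = 0xDB; 0x4E ⊕ 0xDB = 0x95.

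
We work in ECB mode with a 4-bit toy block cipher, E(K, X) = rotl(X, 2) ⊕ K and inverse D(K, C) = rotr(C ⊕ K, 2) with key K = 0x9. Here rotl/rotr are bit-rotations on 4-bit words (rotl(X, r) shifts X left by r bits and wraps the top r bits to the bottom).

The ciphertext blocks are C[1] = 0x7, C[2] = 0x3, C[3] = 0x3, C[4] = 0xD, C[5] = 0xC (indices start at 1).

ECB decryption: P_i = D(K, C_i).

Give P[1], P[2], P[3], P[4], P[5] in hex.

P[1]: D(K, 0x7) = 0xB.
P[2]: D(K, 0x3) = 0xA.
P[3]: D(K, 0x3) = 0xA.
P[4]: D(K, 0xD) = 0x1.
P[5]: D(K, 0xC) = 0x5.

P[1] = 0xB, P[2] = 0xA, P[3] = 0xA, P[4] = 0x1, P[5] = 0x5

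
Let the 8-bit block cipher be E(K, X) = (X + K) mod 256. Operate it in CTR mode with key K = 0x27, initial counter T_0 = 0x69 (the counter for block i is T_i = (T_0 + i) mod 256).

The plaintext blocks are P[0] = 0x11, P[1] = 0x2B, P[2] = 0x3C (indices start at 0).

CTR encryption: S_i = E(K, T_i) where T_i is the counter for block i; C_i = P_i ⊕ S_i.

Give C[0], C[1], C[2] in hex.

C[0] = 0x81, C[1] = 0xBA, C[2] = 0xAE

C[0]: T = 0x69, S = E(K, T) = 0x90; 0x11 ⊕ 0x90 = 0x81.
C[1]: T = 0x6A, S = E(K, T) = 0x91; 0x2B ⊕ 0x91 = 0xBA.
C[2]: T = 0x6B, S = E(K, T) = 0x92; 0x3C ⊕ 0x92 = 0xAE.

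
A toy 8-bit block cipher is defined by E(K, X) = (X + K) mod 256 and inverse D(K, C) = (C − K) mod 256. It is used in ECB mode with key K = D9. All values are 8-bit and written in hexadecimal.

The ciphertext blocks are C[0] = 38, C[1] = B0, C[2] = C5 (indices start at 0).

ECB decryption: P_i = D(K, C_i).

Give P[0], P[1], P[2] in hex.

P[0] = 5F, P[1] = D7, P[2] = EC

P[0]: D(K, 38) = 5F.
P[1]: D(K, B0) = D7.
P[2]: D(K, C5) = EC.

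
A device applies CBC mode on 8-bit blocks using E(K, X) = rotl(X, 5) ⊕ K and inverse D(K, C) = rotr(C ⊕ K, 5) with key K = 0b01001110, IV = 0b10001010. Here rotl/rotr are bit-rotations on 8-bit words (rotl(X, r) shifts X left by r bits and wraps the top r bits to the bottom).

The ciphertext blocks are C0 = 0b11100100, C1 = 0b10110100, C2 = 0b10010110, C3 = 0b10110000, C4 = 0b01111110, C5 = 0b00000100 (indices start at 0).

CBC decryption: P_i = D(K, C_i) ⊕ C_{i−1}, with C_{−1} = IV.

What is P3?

P3: D(K, 0b10110000) = 0b11110111; 0b11110111 ⊕ 0b10010110 = 0b01100001.

P3 = 0b01100001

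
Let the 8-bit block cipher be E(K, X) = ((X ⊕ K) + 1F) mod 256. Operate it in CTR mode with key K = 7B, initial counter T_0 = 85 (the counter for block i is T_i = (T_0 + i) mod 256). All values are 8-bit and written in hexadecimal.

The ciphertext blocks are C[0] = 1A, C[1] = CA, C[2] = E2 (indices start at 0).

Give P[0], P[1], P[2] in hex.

CTR decryption: S_i = E(K, T_i) where T_i is the counter for block i; P_i = C_i ⊕ S_i.
P[0]: T = 85, S = E(K, T) = 1D; 1A ⊕ 1D = 07.
P[1]: T = 86, S = E(K, T) = 1C; CA ⊕ 1C = D6.
P[2]: T = 87, S = E(K, T) = 1B; E2 ⊕ 1B = F9.

P[0] = 07, P[1] = D6, P[2] = F9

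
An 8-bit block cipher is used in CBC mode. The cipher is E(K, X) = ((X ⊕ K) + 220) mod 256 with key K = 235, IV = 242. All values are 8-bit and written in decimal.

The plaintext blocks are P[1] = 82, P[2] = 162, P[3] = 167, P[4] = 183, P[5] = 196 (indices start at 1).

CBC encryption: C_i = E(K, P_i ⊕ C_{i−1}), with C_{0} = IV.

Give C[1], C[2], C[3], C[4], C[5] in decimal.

C[1]: P[1] ⊕ 242 = 160; E(K, 160) = 39.
C[2]: P[2] ⊕ 39 = 133; E(K, 133) = 74.
C[3]: P[3] ⊕ 74 = 237; E(K, 237) = 226.
C[4]: P[4] ⊕ 226 = 85; E(K, 85) = 154.
C[5]: P[5] ⊕ 154 = 94; E(K, 94) = 145.

C[1] = 39, C[2] = 74, C[3] = 226, C[4] = 154, C[5] = 145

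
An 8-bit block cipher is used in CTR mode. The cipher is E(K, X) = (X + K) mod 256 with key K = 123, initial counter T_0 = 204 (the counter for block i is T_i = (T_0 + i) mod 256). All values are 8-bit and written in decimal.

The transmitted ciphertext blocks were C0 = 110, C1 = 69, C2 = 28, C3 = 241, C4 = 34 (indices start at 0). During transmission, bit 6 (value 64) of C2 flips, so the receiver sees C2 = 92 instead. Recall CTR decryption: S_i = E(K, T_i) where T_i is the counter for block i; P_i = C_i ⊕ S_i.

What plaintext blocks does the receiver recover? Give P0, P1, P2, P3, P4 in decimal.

P0 = 41, P1 = 13, P2 = 21, P3 = 187, P4 = 105

Only C2 changed, to 92. In CTR, a change in C_i flips the same bit in P_i only; the keystream is unaffected. Decrypting the received ciphertext:
P0: T = 204, S = E(K, T) = 71; 110 ⊕ 71 = 41.
P1: T = 205, S = E(K, T) = 72; 69 ⊕ 72 = 13.
P2: T = 206, S = E(K, T) = 73; 92 ⊕ 73 = 21.
P3: T = 207, S = E(K, T) = 74; 241 ⊕ 74 = 187.
P4: T = 208, S = E(K, T) = 75; 34 ⊕ 75 = 105.
Blocks that differ from the original plaintext: P2.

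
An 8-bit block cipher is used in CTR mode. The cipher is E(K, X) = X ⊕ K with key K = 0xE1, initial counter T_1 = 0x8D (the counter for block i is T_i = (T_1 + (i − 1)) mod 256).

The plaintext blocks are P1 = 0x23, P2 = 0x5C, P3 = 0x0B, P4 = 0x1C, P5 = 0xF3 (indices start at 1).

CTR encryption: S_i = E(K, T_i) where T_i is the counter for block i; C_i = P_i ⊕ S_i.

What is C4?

C4 = 0x6D

C1: T = 0x8D, S = E(K, T) = 0x6C; 0x23 ⊕ 0x6C = 0x4F.
C2: T = 0x8E, S = E(K, T) = 0x6F; 0x5C ⊕ 0x6F = 0x33.
C3: T = 0x8F, S = E(K, T) = 0x6E; 0x0B ⊕ 0x6E = 0x65.
C4: T = 0x90, S = E(K, T) = 0x71; 0x1C ⊕ 0x71 = 0x6D.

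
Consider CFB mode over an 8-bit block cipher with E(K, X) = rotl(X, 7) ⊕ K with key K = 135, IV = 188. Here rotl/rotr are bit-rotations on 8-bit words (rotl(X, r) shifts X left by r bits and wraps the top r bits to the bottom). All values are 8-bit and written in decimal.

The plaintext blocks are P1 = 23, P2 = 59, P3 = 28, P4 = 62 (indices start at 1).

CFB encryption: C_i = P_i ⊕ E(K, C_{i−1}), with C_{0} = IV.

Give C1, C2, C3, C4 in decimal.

C1: E(K, 188) = 217; 23 ⊕ 217 = 206.
C2: E(K, 206) = 224; 59 ⊕ 224 = 219.
C3: E(K, 219) = 106; 28 ⊕ 106 = 118.
C4: E(K, 118) = 188; 62 ⊕ 188 = 130.

C1 = 206, C2 = 219, C3 = 118, C4 = 130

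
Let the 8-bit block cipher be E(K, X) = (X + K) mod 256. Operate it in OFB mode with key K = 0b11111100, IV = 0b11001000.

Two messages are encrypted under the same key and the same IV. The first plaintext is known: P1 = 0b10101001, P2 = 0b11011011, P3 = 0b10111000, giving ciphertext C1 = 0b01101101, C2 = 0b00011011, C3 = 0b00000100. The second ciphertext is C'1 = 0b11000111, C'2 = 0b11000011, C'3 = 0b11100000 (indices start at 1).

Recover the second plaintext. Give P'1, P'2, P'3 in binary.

In OFB with a reused IV, both messages share the same keystream S_i, so C_i ⊕ C'_i = P_i ⊕ P'_i and thus P'_i = P_i ⊕ C_i ⊕ C'_i.
P'1: 0b10101001 ⊕ 0b01101101 ⊕ 0b11000111 = 0b00000011.
P'2: 0b11011011 ⊕ 0b00011011 ⊕ 0b11000011 = 0b00000011.
P'3: 0b10111000 ⊕ 0b00000100 ⊕ 0b11100000 = 0b01011100.

P'1 = 0b00000011, P'2 = 0b00000011, P'3 = 0b01011100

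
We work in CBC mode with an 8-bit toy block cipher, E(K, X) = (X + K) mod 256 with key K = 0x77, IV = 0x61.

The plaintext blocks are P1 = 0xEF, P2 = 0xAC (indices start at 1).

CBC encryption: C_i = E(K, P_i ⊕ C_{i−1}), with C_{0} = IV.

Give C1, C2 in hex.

C1 = 0x05, C2 = 0x20

C1: P1 ⊕ 0x61 = 0x8E; E(K, 0x8E) = 0x05.
C2: P2 ⊕ 0x05 = 0xA9; E(K, 0xA9) = 0x20.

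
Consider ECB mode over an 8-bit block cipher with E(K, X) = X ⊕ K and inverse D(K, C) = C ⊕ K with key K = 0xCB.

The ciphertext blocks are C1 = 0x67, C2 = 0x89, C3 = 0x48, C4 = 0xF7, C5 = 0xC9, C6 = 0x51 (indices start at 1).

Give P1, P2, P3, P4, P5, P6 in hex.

P1 = 0xAC, P2 = 0x42, P3 = 0x83, P4 = 0x3C, P5 = 0x02, P6 = 0x9A

ECB decryption: P_i = D(K, C_i).
P1: D(K, 0x67) = 0xAC.
P2: D(K, 0x89) = 0x42.
P3: D(K, 0x48) = 0x83.
P4: D(K, 0xF7) = 0x3C.
P5: D(K, 0xC9) = 0x02.
P6: D(K, 0x51) = 0x9A.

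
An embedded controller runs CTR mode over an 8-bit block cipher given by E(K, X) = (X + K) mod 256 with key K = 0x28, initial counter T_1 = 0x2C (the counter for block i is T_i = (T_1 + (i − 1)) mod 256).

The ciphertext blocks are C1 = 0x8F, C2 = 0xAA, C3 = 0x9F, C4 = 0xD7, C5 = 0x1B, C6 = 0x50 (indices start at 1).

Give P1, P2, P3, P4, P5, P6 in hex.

P1 = 0xDB, P2 = 0xFF, P3 = 0xC9, P4 = 0x80, P5 = 0x43, P6 = 0x09

CTR decryption: S_i = E(K, T_i) where T_i is the counter for block i; P_i = C_i ⊕ S_i.
P1: T = 0x2C, S = E(K, T) = 0x54; 0x8F ⊕ 0x54 = 0xDB.
P2: T = 0x2D, S = E(K, T) = 0x55; 0xAA ⊕ 0x55 = 0xFF.
P3: T = 0x2E, S = E(K, T) = 0x56; 0x9F ⊕ 0x56 = 0xC9.
P4: T = 0x2F, S = E(K, T) = 0x57; 0xD7 ⊕ 0x57 = 0x80.
P5: T = 0x30, S = E(K, T) = 0x58; 0x1B ⊕ 0x58 = 0x43.
P6: T = 0x31, S = E(K, T) = 0x59; 0x50 ⊕ 0x59 = 0x09.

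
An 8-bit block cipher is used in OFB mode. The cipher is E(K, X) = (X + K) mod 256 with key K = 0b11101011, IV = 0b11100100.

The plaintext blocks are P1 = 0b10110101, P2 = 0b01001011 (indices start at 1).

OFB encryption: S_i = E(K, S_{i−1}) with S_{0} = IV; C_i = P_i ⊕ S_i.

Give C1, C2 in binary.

C1 = 0b01111010, C2 = 0b11110001

C1: S = E(K, 0b11100100) = 0b11001111; 0b10110101 ⊕ 0b11001111 = 0b01111010.
C2: S = E(K, 0b11001111) = 0b10111010; 0b01001011 ⊕ 0b10111010 = 0b11110001.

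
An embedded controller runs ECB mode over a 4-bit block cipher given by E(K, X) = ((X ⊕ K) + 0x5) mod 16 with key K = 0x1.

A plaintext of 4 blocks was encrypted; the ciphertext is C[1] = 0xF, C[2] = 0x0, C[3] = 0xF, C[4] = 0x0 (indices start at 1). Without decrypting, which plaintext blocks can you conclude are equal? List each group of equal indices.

ECB encrypts each block independently with the same key, so equal ciphertext blocks imply equal plaintext blocks.
C[1] = C[3] = 0xF, so P[1] = P[3].
C[2] = C[4] = 0x0, so P[2] = P[4].

P[1] = P[3]; P[2] = P[4]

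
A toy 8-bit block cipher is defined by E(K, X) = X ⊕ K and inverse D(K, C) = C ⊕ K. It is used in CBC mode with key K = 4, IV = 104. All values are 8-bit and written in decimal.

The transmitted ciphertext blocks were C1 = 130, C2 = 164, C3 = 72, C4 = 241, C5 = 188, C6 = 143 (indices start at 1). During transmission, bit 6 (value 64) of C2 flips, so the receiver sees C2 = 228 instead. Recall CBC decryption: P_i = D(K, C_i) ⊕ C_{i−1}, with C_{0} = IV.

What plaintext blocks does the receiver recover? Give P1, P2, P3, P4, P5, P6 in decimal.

Only C2 changed, to 228. In CBC, a change in C_i garbles P_i and flips the same bit in P_{i+1}. Decrypting the received ciphertext:
P1: D(K, 130) = 134; 134 ⊕ 104 = 238.
P2: D(K, 228) = 224; 224 ⊕ 130 = 98.
P3: D(K, 72) = 76; 76 ⊕ 228 = 168.
P4: D(K, 241) = 245; 245 ⊕ 72 = 189.
P5: D(K, 188) = 184; 184 ⊕ 241 = 73.
P6: D(K, 143) = 139; 139 ⊕ 188 = 55.
Blocks that differ from the original plaintext: P2, P3.

P1 = 238, P2 = 98, P3 = 168, P4 = 189, P5 = 73, P6 = 55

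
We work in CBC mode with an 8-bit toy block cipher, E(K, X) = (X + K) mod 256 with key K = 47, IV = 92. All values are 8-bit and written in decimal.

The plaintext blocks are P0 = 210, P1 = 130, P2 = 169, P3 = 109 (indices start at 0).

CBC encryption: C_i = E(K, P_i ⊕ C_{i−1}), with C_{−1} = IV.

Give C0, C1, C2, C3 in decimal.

C0 = 189, C1 = 110, C2 = 246, C3 = 202

C0: P0 ⊕ 92 = 142; E(K, 142) = 189.
C1: P1 ⊕ 189 = 63; E(K, 63) = 110.
C2: P2 ⊕ 110 = 199; E(K, 199) = 246.
C3: P3 ⊕ 246 = 155; E(K, 155) = 202.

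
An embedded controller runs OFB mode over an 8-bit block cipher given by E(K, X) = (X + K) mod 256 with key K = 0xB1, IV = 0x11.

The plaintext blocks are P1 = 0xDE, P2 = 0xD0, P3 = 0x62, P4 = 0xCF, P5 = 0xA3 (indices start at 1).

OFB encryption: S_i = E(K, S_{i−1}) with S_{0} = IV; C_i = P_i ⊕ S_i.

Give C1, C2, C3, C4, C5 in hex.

C1: S = E(K, 0x11) = 0xC2; 0xDE ⊕ 0xC2 = 0x1C.
C2: S = E(K, 0xC2) = 0x73; 0xD0 ⊕ 0x73 = 0xA3.
C3: S = E(K, 0x73) = 0x24; 0x62 ⊕ 0x24 = 0x46.
C4: S = E(K, 0x24) = 0xD5; 0xCF ⊕ 0xD5 = 0x1A.
C5: S = E(K, 0xD5) = 0x86; 0xA3 ⊕ 0x86 = 0x25.

C1 = 0x1C, C2 = 0xA3, C3 = 0x46, C4 = 0x1A, C5 = 0x25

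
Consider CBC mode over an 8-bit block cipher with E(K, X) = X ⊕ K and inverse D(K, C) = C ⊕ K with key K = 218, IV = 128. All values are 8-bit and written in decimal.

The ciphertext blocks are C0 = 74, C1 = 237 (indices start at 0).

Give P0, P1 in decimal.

P0 = 16, P1 = 125

CBC decryption: P_i = D(K, C_i) ⊕ C_{i−1}, with C_{−1} = IV.
P0: D(K, 74) = 144; 144 ⊕ 128 = 16.
P1: D(K, 237) = 55; 55 ⊕ 74 = 125.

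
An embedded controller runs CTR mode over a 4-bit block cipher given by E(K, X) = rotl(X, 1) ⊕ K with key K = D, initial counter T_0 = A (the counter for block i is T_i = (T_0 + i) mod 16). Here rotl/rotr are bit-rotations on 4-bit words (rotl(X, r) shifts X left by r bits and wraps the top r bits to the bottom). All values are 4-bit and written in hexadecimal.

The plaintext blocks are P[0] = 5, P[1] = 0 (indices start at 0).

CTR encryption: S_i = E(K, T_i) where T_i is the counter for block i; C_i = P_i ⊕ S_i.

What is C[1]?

C[1] = A

C[0]: T = A, S = E(K, T) = 8; 5 ⊕ 8 = D.
C[1]: T = B, S = E(K, T) = A; 0 ⊕ A = A.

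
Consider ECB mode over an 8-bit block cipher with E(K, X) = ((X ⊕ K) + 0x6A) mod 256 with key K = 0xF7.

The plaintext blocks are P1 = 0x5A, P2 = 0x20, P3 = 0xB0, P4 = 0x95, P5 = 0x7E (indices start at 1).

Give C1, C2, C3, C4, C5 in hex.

ECB encryption: C_i = E(K, P_i).
C1: E(K, 0x5A) = 0x17.
C2: E(K, 0x20) = 0x41.
C3: E(K, 0xB0) = 0xB1.
C4: E(K, 0x95) = 0xCC.
C5: E(K, 0x7E) = 0xF3.

C1 = 0x17, C2 = 0x41, C3 = 0xB1, C4 = 0xCC, C5 = 0xF3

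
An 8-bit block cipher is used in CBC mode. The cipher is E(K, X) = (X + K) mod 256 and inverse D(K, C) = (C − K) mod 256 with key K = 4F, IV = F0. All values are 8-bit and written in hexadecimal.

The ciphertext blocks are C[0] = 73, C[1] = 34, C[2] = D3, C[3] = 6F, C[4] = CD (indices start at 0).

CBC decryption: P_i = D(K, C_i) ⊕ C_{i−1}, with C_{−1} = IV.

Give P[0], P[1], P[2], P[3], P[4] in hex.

P[0]: D(K, 73) = 24; 24 ⊕ F0 = D4.
P[1]: D(K, 34) = E5; E5 ⊕ 73 = 96.
P[2]: D(K, D3) = 84; 84 ⊕ 34 = B0.
P[3]: D(K, 6F) = 20; 20 ⊕ D3 = F3.
P[4]: D(K, CD) = 7E; 7E ⊕ 6F = 11.

P[0] = D4, P[1] = 96, P[2] = B0, P[3] = F3, P[4] = 11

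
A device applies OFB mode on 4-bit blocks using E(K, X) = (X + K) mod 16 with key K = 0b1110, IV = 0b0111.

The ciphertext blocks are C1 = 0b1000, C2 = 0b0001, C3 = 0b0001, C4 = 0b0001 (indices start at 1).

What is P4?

OFB decryption: S_i = E(K, S_{i−1}) with S_{0} = IV; P_i = C_i ⊕ S_i.
P1: S = E(K, 0b0111) = 0b0101; 0b1000 ⊕ 0b0101 = 0b1101.
P2: S = E(K, 0b0101) = 0b0011; 0b0001 ⊕ 0b0011 = 0b0010.
P3: S = E(K, 0b0011) = 0b0001; 0b0001 ⊕ 0b0001 = 0b0000.
P4: S = E(K, 0b0001) = 0b1111; 0b0001 ⊕ 0b1111 = 0b1110.

P4 = 0b1110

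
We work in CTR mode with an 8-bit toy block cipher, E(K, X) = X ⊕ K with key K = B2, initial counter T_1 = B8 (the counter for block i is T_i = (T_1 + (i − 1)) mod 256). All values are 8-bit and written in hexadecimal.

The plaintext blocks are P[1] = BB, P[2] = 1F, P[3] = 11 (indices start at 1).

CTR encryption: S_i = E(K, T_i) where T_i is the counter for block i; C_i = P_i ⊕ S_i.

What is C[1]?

C[1]: T = B8, S = E(K, T) = 0A; BB ⊕ 0A = B1.

C[1] = B1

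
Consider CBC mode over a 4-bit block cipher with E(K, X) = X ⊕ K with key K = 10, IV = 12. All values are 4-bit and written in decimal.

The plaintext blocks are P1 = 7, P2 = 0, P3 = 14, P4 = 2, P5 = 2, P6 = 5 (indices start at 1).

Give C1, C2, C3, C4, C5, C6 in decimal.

C1 = 1, C2 = 11, C3 = 15, C4 = 7, C5 = 15, C6 = 0

CBC encryption: C_i = E(K, P_i ⊕ C_{i−1}), with C_{0} = IV.
C1: P1 ⊕ 12 = 11; E(K, 11) = 1.
C2: P2 ⊕ 1 = 1; E(K, 1) = 11.
C3: P3 ⊕ 11 = 5; E(K, 5) = 15.
C4: P4 ⊕ 15 = 13; E(K, 13) = 7.
C5: P5 ⊕ 7 = 5; E(K, 5) = 15.
C6: P6 ⊕ 15 = 10; E(K, 10) = 0.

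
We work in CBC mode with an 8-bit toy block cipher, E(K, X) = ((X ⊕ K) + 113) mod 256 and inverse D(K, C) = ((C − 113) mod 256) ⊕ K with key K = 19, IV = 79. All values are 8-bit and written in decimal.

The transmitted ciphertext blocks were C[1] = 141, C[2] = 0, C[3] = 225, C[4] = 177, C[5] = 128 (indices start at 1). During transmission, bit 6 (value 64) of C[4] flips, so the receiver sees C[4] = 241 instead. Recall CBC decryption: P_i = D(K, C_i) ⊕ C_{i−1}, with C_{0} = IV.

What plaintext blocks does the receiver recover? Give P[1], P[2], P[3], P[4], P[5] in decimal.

P[1] = 64, P[2] = 17, P[3] = 99, P[4] = 114, P[5] = 237

Only C[4] changed, to 241. In CBC, a change in C_i garbles P_i and flips the same bit in P_{i+1}. Decrypting the received ciphertext:
P[1]: D(K, 141) = 15; 15 ⊕ 79 = 64.
P[2]: D(K, 0) = 156; 156 ⊕ 141 = 17.
P[3]: D(K, 225) = 99; 99 ⊕ 0 = 99.
P[4]: D(K, 241) = 147; 147 ⊕ 225 = 114.
P[5]: D(K, 128) = 28; 28 ⊕ 241 = 237.
Blocks that differ from the original plaintext: P[4], P[5].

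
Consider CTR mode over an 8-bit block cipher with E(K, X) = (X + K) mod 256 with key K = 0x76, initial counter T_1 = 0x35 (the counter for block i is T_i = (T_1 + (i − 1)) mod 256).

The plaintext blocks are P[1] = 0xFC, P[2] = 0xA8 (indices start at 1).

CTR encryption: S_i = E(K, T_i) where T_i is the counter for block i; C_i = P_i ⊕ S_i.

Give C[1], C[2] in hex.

C[1]: T = 0x35, S = E(K, T) = 0xAB; 0xFC ⊕ 0xAB = 0x57.
C[2]: T = 0x36, S = E(K, T) = 0xAC; 0xA8 ⊕ 0xAC = 0x04.

C[1] = 0x57, C[2] = 0x04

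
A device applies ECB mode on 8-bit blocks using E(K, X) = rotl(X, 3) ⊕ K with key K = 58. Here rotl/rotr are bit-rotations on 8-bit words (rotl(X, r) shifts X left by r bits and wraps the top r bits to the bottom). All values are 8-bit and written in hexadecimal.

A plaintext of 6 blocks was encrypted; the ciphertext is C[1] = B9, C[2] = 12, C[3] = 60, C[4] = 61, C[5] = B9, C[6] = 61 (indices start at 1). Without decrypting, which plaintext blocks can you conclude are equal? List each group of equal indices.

P[1] = P[5]; P[4] = P[6]

ECB encrypts each block independently with the same key, so equal ciphertext blocks imply equal plaintext blocks.
C[1] = C[5] = B9, so P[1] = P[5].
C[4] = C[6] = 61, so P[4] = P[6].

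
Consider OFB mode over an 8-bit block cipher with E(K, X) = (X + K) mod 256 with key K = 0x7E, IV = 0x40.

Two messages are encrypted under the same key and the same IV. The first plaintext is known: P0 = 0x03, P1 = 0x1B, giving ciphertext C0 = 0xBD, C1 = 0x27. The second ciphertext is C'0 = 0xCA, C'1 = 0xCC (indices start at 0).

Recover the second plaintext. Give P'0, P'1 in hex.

In OFB with a reused IV, both messages share the same keystream S_i, so C_i ⊕ C'_i = P_i ⊕ P'_i and thus P'_i = P_i ⊕ C_i ⊕ C'_i.
P'0: 0x03 ⊕ 0xBD ⊕ 0xCA = 0x74.
P'1: 0x1B ⊕ 0x27 ⊕ 0xCC = 0xF0.

P'0 = 0x74, P'1 = 0xF0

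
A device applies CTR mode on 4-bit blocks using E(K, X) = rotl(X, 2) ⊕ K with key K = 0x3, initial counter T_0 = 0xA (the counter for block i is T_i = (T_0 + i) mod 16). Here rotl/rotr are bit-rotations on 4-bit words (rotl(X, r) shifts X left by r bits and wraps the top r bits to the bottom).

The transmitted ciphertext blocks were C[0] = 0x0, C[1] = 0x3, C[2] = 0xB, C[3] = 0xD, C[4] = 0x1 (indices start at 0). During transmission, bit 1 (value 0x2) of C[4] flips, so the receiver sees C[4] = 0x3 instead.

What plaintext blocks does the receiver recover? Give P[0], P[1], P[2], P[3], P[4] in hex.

P[0] = 0x9, P[1] = 0xE, P[2] = 0xB, P[3] = 0x9, P[4] = 0xB

CTR decryption: S_i = E(K, T_i) where T_i is the counter for block i; P_i = C_i ⊕ S_i.
Only C[4] changed, to 0x3. In CTR, a change in C_i flips the same bit in P_i only; the keystream is unaffected. Decrypting the received ciphertext:
P[0]: T = 0xA, S = E(K, T) = 0x9; 0x0 ⊕ 0x9 = 0x9.
P[1]: T = 0xB, S = E(K, T) = 0xD; 0x3 ⊕ 0xD = 0xE.
P[2]: T = 0xC, S = E(K, T) = 0x0; 0xB ⊕ 0x0 = 0xB.
P[3]: T = 0xD, S = E(K, T) = 0x4; 0xD ⊕ 0x4 = 0x9.
P[4]: T = 0xE, S = E(K, T) = 0x8; 0x3 ⊕ 0x8 = 0xB.
Blocks that differ from the original plaintext: P[4].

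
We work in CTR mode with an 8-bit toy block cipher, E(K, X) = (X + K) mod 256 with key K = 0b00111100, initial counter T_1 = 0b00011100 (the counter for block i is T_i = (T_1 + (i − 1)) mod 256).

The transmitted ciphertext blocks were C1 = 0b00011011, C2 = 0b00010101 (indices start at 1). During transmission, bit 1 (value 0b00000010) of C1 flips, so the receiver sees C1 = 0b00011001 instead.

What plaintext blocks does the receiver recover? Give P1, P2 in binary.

CTR decryption: S_i = E(K, T_i) where T_i is the counter for block i; P_i = C_i ⊕ S_i.
Only C1 changed, to 0b00011001. In CTR, a change in C_i flips the same bit in P_i only; the keystream is unaffected. Decrypting the received ciphertext:
P1: T = 0b00011100, S = E(K, T) = 0b01011000; 0b00011001 ⊕ 0b01011000 = 0b01000001.
P2: T = 0b00011101, S = E(K, T) = 0b01011001; 0b00010101 ⊕ 0b01011001 = 0b01001100.
Blocks that differ from the original plaintext: P1.

P1 = 0b01000001, P2 = 0b01001100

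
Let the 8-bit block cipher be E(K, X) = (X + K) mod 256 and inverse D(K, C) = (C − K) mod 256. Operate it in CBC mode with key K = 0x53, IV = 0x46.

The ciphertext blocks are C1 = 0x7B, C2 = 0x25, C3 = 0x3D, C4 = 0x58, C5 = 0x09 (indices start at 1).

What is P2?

CBC decryption: P_i = D(K, C_i) ⊕ C_{i−1}, with C_{0} = IV.
P2: D(K, 0x25) = 0xD2; 0xD2 ⊕ 0x7B = 0xA9.

P2 = 0xA9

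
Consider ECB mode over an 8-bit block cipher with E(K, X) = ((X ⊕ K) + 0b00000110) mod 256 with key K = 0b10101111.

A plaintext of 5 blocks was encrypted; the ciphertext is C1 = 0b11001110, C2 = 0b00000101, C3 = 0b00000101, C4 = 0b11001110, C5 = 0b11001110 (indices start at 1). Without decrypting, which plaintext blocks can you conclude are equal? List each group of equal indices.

ECB encrypts each block independently with the same key, so equal ciphertext blocks imply equal plaintext blocks.
C1 = C4 = C5 = 0b11001110, so P1 = P4 = P5.
C2 = C3 = 0b00000101, so P2 = P3.

P1 = P4 = P5; P2 = P3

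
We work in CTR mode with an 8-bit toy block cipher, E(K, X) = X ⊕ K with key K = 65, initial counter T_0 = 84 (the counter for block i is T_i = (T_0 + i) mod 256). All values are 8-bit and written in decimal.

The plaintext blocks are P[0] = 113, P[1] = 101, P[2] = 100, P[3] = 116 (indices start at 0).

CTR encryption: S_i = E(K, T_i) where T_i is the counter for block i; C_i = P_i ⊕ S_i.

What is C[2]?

C[2] = 115

C[0]: T = 84, S = E(K, T) = 21; 113 ⊕ 21 = 100.
C[1]: T = 85, S = E(K, T) = 20; 101 ⊕ 20 = 113.
C[2]: T = 86, S = E(K, T) = 23; 100 ⊕ 23 = 115.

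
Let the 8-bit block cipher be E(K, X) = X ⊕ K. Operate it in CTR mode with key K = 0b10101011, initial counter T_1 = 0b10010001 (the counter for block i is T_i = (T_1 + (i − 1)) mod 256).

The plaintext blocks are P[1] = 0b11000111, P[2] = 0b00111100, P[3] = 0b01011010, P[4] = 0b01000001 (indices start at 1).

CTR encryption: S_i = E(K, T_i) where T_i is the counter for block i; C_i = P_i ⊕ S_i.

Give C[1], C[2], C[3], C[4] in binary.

C[1]: T = 0b10010001, S = E(K, T) = 0b00111010; 0b11000111 ⊕ 0b00111010 = 0b11111101.
C[2]: T = 0b10010010, S = E(K, T) = 0b00111001; 0b00111100 ⊕ 0b00111001 = 0b00000101.
C[3]: T = 0b10010011, S = E(K, T) = 0b00111000; 0b01011010 ⊕ 0b00111000 = 0b01100010.
C[4]: T = 0b10010100, S = E(K, T) = 0b00111111; 0b01000001 ⊕ 0b00111111 = 0b01111110.

C[1] = 0b11111101, C[2] = 0b00000101, C[3] = 0b01100010, C[4] = 0b01111110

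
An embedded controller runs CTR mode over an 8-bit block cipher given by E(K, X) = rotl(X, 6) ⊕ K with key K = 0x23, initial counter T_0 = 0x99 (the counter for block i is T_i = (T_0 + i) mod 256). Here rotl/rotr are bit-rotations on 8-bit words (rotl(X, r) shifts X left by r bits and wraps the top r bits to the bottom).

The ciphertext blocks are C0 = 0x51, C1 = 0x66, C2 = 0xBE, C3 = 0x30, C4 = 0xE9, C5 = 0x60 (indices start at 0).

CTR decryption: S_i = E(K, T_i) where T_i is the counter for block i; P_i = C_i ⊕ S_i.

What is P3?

P3 = 0x34

P3: T = 0x9C, S = E(K, T) = 0x04; 0x30 ⊕ 0x04 = 0x34.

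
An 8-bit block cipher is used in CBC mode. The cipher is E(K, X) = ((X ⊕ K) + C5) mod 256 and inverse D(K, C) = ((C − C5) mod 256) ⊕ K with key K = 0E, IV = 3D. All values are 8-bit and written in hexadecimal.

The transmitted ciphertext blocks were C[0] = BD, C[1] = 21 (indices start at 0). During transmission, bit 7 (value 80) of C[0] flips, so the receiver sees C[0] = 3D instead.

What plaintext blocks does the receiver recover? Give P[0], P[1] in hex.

P[0] = 4B, P[1] = 6F

CBC decryption: P_i = D(K, C_i) ⊕ C_{i−1}, with C_{−1} = IV.
Only C[0] changed, to 3D. In CBC, a change in C_i garbles P_i and flips the same bit in P_{i+1}. Decrypting the received ciphertext:
P[0]: D(K, 3D) = 76; 76 ⊕ 3D = 4B.
P[1]: D(K, 21) = 52; 52 ⊕ 3D = 6F.
Blocks that differ from the original plaintext: P[0], P[1].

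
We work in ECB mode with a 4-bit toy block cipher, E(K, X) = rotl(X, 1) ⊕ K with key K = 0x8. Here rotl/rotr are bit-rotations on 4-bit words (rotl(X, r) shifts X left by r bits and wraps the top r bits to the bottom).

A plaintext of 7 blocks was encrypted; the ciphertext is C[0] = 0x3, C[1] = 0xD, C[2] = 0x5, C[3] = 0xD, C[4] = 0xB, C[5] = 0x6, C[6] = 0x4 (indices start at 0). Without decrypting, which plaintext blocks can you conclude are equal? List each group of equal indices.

P[1] = P[3]

ECB encrypts each block independently with the same key, so equal ciphertext blocks imply equal plaintext blocks.
C[1] = C[3] = 0xD, so P[1] = P[3].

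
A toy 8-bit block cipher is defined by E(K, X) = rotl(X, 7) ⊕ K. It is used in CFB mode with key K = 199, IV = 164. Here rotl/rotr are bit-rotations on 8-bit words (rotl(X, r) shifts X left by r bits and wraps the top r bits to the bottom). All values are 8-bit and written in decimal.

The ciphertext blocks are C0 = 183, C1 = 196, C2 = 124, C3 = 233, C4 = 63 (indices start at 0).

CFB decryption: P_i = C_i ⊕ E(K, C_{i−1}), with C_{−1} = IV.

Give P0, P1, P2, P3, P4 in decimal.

P0 = 34, P1 = 216, P2 = 217, P3 = 16, P4 = 12

P0: E(K, 164) = 149; 183 ⊕ 149 = 34.
P1: E(K, 183) = 28; 196 ⊕ 28 = 216.
P2: E(K, 196) = 165; 124 ⊕ 165 = 217.
P3: E(K, 124) = 249; 233 ⊕ 249 = 16.
P4: E(K, 233) = 51; 63 ⊕ 51 = 12.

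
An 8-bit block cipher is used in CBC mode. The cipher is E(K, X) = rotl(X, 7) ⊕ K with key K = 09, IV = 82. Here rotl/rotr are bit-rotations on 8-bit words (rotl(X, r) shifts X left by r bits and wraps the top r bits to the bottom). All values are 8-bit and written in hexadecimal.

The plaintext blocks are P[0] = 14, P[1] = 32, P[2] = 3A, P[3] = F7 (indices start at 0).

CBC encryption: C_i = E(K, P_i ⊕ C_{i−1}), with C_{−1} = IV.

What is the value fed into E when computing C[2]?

C[0]: P[0] ⊕ 82 = 96; E(K, 96) = 42.
C[1]: P[1] ⊕ 42 = 70; E(K, 70) = 31.
C[2]: P[2] ⊕ 31 = 0B; E(K, 0B) = 8C.
So the input to E for block [2] is 0B.

0B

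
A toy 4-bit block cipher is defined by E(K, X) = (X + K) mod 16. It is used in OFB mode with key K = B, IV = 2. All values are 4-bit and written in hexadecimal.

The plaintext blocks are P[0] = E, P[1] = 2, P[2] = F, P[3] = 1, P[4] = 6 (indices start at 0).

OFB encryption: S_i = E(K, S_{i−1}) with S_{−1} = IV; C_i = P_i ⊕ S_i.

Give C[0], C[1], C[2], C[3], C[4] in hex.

C[0] = 3, C[1] = A, C[2] = C, C[3] = F, C[4] = F

C[0]: S = E(K, 2) = D; E ⊕ D = 3.
C[1]: S = E(K, D) = 8; 2 ⊕ 8 = A.
C[2]: S = E(K, 8) = 3; F ⊕ 3 = C.
C[3]: S = E(K, 3) = E; 1 ⊕ E = F.
C[4]: S = E(K, E) = 9; 6 ⊕ 9 = F.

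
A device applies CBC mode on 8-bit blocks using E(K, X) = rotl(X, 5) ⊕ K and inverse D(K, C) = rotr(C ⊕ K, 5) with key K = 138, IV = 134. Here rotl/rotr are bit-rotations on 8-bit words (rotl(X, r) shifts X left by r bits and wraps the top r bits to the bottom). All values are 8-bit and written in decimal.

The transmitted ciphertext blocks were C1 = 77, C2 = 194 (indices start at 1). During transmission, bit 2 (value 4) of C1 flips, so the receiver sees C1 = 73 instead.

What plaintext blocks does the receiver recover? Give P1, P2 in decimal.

CBC decryption: P_i = D(K, C_i) ⊕ C_{i−1}, with C_{0} = IV.
Only C1 changed, to 73. In CBC, a change in C_i garbles P_i and flips the same bit in P_{i+1}. Decrypting the received ciphertext:
P1: D(K, 73) = 30; 30 ⊕ 134 = 152.
P2: D(K, 194) = 66; 66 ⊕ 73 = 11.
Blocks that differ from the original plaintext: P1, P2.

P1 = 152, P2 = 11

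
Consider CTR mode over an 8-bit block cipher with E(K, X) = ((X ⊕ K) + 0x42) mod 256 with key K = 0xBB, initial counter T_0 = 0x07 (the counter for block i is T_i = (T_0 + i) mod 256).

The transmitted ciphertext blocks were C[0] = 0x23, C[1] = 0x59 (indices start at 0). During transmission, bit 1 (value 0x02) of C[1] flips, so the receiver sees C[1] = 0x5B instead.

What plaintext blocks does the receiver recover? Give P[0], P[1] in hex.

CTR decryption: S_i = E(K, T_i) where T_i is the counter for block i; P_i = C_i ⊕ S_i.
Only C[1] changed, to 0x5B. In CTR, a change in C_i flips the same bit in P_i only; the keystream is unaffected. Decrypting the received ciphertext:
P[0]: T = 0x07, S = E(K, T) = 0xFE; 0x23 ⊕ 0xFE = 0xDD.
P[1]: T = 0x08, S = E(K, T) = 0xF5; 0x5B ⊕ 0xF5 = 0xAE.
Blocks that differ from the original plaintext: P[1].

P[0] = 0xDD, P[1] = 0xAE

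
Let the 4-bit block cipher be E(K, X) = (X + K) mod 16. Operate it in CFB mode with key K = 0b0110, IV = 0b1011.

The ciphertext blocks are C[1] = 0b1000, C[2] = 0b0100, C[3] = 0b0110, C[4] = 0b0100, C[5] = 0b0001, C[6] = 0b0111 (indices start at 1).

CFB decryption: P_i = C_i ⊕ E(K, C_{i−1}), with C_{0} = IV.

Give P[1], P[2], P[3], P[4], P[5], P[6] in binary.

P[1]: E(K, 0b1011) = 0b0001; 0b1000 ⊕ 0b0001 = 0b1001.
P[2]: E(K, 0b1000) = 0b1110; 0b0100 ⊕ 0b1110 = 0b1010.
P[3]: E(K, 0b0100) = 0b1010; 0b0110 ⊕ 0b1010 = 0b1100.
P[4]: E(K, 0b0110) = 0b1100; 0b0100 ⊕ 0b1100 = 0b1000.
P[5]: E(K, 0b0100) = 0b1010; 0b0001 ⊕ 0b1010 = 0b1011.
P[6]: E(K, 0b0001) = 0b0111; 0b0111 ⊕ 0b0111 = 0b0000.

P[1] = 0b1001, P[2] = 0b1010, P[3] = 0b1100, P[4] = 0b1000, P[5] = 0b1011, P[6] = 0b0000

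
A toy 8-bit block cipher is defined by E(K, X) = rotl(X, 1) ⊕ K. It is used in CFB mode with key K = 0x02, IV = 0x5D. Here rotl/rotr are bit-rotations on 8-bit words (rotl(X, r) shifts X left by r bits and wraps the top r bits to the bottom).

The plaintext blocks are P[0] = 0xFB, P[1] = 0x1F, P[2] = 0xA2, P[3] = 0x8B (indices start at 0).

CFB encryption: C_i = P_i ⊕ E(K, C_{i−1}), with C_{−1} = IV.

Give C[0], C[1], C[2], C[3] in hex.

C[0]: E(K, 0x5D) = 0xB8; 0xFB ⊕ 0xB8 = 0x43.
C[1]: E(K, 0x43) = 0x84; 0x1F ⊕ 0x84 = 0x9B.
C[2]: E(K, 0x9B) = 0x35; 0xA2 ⊕ 0x35 = 0x97.
C[3]: E(K, 0x97) = 0x2D; 0x8B ⊕ 0x2D = 0xA6.

C[0] = 0x43, C[1] = 0x9B, C[2] = 0x97, C[3] = 0xA6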